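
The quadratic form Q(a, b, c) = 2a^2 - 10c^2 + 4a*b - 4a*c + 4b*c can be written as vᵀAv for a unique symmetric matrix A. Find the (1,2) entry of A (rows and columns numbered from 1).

2

The coefficient of a·b in Q is 4. For a symmetric A this equals A[1,2] + A[2,1] = 2·A[1,2].
So A[1,2] = 4/2 = 2.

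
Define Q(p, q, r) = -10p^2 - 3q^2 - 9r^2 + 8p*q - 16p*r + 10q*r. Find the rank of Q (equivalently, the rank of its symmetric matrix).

3

The associated matrix is A = [[-10, 4, -8], [4, -3, 5], [-8, 5, -9]].
Symmetric row and column elimination reduces A to a congruent diagonal form with pivots -10, -7/5, -2/7.
That gives 3 negative pivots.
The rank is the number of nonzero pivots: 3.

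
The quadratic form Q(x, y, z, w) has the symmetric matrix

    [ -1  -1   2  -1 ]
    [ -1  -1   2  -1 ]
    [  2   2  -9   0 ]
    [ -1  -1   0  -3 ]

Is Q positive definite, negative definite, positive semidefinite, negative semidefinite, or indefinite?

Row-reducing A symmetrically gives the diagonal entries -1, 0, -5, -6/5.
Counting signs: 3 negative, 1 zero.
Hence Q is negative semidefinite.

negative semidefinite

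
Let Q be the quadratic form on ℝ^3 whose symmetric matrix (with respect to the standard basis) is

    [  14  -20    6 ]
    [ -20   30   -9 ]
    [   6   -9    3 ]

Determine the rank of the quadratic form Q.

Symmetric row and column elimination reduces A to a congruent diagonal form with pivots 14, 10/7, 3/10.
So there are 3 positive pivots.
The rank is the number of nonzero pivots: 3.

3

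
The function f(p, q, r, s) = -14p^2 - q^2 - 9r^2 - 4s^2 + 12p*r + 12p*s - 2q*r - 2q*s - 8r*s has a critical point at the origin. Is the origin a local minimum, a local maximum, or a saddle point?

local maximum

The Hessian at the origin is H = [[-28, 0, 12, 12], [0, -2, -2, -2], [12, -2, -18, -8], [12, -2, -8, -8]].
Applying the same elementary operations to the rows and columns of H produces a congruent diagonal matrix with entries -28, -2, -76/7, -15/19.
So there are 4 negative pivots.
H is negative definite, so the origin is a strict local maximum.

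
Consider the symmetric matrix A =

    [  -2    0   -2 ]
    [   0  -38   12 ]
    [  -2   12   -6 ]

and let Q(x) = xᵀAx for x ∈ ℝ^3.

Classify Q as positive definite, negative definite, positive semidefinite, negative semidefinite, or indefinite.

negative definite

Congruent diagonalization of A (simultaneous row and column reduction) yields pivots -2, -38, -4/19.
That gives 3 negative pivots.
Hence Q is negative definite.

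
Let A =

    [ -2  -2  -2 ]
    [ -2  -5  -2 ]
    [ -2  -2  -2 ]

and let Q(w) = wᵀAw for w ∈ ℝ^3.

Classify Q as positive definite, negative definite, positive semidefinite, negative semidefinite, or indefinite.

negative semidefinite

Row-reducing A symmetrically gives the diagonal entries -2, -3, 0.
That gives 2 negative, 1 zero pivots.
Hence Q is negative semidefinite.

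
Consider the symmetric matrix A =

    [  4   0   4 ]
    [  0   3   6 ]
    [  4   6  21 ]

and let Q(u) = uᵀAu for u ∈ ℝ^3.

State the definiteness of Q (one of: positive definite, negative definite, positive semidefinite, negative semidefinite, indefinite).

Applying the same elementary operations to the rows and columns of A produces a congruent diagonal matrix with entries 4, 3, 5.
So there are 3 positive pivots.
Hence Q is positive definite.

positive definite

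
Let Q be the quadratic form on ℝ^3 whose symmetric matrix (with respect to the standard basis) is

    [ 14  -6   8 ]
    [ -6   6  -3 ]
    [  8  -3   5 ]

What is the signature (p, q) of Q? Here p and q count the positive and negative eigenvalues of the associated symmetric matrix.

(3, 0)

Symmetric row and column elimination reduces A to a congruent diagonal form with pivots 14, 24/7, 3/8.
Counting signs: 3 positive.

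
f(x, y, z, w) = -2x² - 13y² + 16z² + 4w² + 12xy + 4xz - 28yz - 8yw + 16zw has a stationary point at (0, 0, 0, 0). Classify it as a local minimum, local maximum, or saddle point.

saddle point

The Hessian at the origin is H = [[-4, 12, 4, 0], [12, -26, -28, -8], [4, -28, 32, 16], [0, -8, 16, 8]].
Applying the same elementary operations to the rows and columns of H produces a congruent diagonal matrix with entries -4, 10, 52/5, 8/13.
Counting signs: 3 positive, 1 negative.
H is indefinite, so the origin is a saddle point.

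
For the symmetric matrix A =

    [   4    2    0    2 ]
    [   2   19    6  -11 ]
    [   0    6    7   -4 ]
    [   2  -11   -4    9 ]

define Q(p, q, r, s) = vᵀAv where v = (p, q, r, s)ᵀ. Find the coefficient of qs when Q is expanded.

The coefficient of qs is A[2,4] + A[4,2] = 2·(-11) = -22.

-22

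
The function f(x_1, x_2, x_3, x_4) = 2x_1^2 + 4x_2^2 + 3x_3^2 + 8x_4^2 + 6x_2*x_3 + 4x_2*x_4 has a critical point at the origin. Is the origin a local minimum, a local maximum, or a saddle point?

The Hessian at the origin is H = [[4, 0, 0, 0], [0, 8, 6, 4], [0, 6, 6, 0], [0, 4, 0, 16]].
An LDLᵀ factorisation of H has diagonal entries 4, 8, 3/2, 8.
So there are 4 positive pivots.
H is positive definite, so the origin is a strict local minimum.

local minimum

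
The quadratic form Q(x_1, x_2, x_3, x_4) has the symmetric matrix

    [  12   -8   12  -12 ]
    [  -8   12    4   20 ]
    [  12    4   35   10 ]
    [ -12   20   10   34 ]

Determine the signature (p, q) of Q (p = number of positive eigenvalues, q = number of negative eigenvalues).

(4, 0)

Applying the same elementary operations to the rows and columns of A produces a congruent diagonal matrix with entries 12, 20/3, 7/5, 2/7.
That gives 4 positive pivots.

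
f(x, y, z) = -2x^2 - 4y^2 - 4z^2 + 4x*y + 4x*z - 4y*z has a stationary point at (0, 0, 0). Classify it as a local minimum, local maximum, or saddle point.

The Hessian at the origin is H = [[-4, 4, 4], [4, -8, -4], [4, -4, -8]].
An LDLᵀ factorisation of H has diagonal entries -4, -4, -4.
Counting signs: 3 negative.
H is negative definite, so the origin is a strict local maximum.

local maximum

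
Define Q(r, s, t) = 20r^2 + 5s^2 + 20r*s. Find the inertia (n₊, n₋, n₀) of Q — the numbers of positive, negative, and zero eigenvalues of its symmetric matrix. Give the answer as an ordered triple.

Write A = [[20, 10, 0], [10, 5, 0], [0, 0, 0]].
Symmetric row and column elimination reduces A to a congruent diagonal form with pivots 20, 0, 0.
Counting signs: 1 positive, 2 zero.

(1, 0, 2)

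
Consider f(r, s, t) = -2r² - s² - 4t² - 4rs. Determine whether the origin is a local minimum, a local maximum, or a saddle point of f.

The Hessian at the origin is H = [[-4, -4, 0], [-4, -2, 0], [0, 0, -8]].
Symmetric row and column elimination reduces H to a congruent diagonal form with pivots -4, 2, -8.
That gives 1 positive, 2 negative pivots.
H is indefinite, so the origin is a saddle point.

saddle point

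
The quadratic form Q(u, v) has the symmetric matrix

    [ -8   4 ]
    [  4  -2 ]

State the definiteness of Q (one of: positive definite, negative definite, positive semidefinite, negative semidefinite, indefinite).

For the 2×2 matrix [[-8, 4], [4, -2]]: det = -8·-2 − (4)² = 0, trace = -10.
det = 0 so one eigenvalue is zero; the form is semidefinite with the sign of the trace.

negative semidefinite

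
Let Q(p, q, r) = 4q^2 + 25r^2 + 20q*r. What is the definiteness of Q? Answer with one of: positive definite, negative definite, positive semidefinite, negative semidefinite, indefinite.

The associated matrix is A = [[0, 0, 0], [0, 4, 10], [0, 10, 25]].
Symmetric row and column elimination reduces A to a congruent diagonal form with pivots 0, 4, 0.
So there are 1 positive, 2 zero pivots.
Hence Q is positive semidefinite.

positive semidefinite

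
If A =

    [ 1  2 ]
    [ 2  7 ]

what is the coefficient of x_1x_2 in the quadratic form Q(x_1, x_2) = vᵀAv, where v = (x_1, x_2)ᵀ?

4

The coefficient of x_1x_2 is A[1,2] + A[2,1] = 2·2 = 4.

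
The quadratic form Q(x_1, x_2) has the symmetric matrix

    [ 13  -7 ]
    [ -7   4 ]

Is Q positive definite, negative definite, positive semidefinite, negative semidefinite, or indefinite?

positive definite

For the 2×2 matrix [[13, -7], [-7, 4]]: det = 13·4 − (-7)² = 3, trace = 17.
det > 0 so both eigenvalues share the sign of the trace; trace = 17 > 0 ⇒ both positive.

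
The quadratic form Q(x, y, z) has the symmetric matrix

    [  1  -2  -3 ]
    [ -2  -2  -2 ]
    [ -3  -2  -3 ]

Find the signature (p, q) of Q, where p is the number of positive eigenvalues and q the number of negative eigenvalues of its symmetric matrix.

(1, 2)

An LDLᵀ factorisation of A has diagonal entries 1, -6, -4/3.
That gives 1 positive, 2 negative pivots.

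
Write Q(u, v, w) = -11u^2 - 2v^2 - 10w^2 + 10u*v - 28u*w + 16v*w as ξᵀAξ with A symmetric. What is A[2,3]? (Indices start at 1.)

The coefficient of v·w in Q is 16. For a symmetric A this equals A[2,3] + A[3,2] = 2·A[2,3].
So A[2,3] = 16/2 = 8.

8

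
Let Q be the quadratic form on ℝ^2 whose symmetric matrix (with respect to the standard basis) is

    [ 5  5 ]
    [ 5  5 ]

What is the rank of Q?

Congruent diagonalization of A (simultaneous row and column reduction) yields pivots 5, 0.
That gives 1 positive, 1 zero pivots.
The rank is the number of nonzero pivots: 1.

1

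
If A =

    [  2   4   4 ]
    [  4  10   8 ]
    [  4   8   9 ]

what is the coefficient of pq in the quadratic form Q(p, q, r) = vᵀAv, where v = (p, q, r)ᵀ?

The coefficient of pq is A[1,2] + A[2,1] = 2·4 = 8.

8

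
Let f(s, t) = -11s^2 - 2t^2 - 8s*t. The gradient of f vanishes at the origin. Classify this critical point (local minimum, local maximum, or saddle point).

local maximum

The Hessian at the origin is H = [[-22, -8], [-8, -4]].
det H = -22·-4 − (-8)² = 24 > 0 and H[1,1] = -22 < 0, so H is negative definite.
Therefore the origin is a local maximum.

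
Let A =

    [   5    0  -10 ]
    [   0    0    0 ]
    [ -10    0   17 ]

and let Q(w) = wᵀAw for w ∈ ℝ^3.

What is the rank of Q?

Symmetric row and column elimination reduces A to a congruent diagonal form with pivots 5, 0, -3.
That gives 1 positive, 1 negative, 1 zero pivots.
The rank is the number of nonzero pivots: 2.

2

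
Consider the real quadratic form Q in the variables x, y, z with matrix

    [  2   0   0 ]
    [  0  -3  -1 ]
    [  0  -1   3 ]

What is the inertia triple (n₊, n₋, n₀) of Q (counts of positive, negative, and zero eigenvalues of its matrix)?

Congruent diagonalization of A (simultaneous row and column reduction) yields pivots 2, -3, 10/3.
That gives 2 positive, 1 negative pivots.

(2, 1, 0)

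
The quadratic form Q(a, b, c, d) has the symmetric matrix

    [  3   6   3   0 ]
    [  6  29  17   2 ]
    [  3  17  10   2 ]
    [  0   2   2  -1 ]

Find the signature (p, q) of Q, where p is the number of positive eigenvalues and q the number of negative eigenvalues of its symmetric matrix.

(3, 1)

Symmetric row and column elimination reduces A to a congruent diagonal form with pivots 3, 17, -2/17, 3.
Counting signs: 3 positive, 1 negative.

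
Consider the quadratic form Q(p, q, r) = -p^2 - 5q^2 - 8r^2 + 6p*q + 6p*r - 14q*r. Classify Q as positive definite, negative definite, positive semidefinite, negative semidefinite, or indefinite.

The symmetric matrix is A = [[-1, 3, 3], [3, -5, -7], [3, -7, -8]].
Symmetric row and column elimination reduces A to a congruent diagonal form with pivots -1, 4, 0.
Counting signs: 1 positive, 1 negative, 1 zero.
Hence Q is indefinite.

indefinite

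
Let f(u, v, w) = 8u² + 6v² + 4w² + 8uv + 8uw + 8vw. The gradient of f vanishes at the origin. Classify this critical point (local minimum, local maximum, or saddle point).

local minimum

The Hessian at the origin is H = [[16, 8, 8], [8, 12, 8], [8, 8, 8]].
Symmetric row and column elimination reduces H to a congruent diagonal form with pivots 16, 8, 2.
So there are 3 positive pivots.
H is positive definite, so the origin is a strict local minimum.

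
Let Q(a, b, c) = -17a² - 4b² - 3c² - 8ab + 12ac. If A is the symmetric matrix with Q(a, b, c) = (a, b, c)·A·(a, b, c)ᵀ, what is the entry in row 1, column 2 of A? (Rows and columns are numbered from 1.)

-4

The coefficient of a·b in Q is -8. For a symmetric A this equals A[1,2] + A[2,1] = 2·A[1,2].
So A[1,2] = -8/2 = -4.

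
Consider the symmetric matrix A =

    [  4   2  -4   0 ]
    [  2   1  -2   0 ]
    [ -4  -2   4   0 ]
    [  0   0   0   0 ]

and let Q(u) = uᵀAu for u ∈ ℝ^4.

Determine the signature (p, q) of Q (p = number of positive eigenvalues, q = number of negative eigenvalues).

(1, 0)

Symmetric row and column elimination reduces A to a congruent diagonal form with pivots 4, 0, 0, 0.
That gives 1 positive, 3 zero pivots.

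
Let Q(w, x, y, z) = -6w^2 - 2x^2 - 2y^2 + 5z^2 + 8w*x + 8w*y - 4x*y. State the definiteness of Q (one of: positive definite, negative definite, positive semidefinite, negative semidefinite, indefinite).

The symmetric matrix is A = [[-6, 4, 4, 0], [4, -2, -2, 0], [4, -2, -2, 0], [0, 0, 0, 5]].
Row-reducing A symmetrically gives the diagonal entries -6, 2/3, 0, 5.
Counting signs: 2 positive, 1 negative, 1 zero.
Hence Q is indefinite.

indefinite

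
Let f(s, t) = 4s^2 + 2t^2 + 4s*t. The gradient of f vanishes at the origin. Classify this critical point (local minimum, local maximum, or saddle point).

The Hessian at the origin is H = [[8, 4], [4, 4]].
det H = 8·4 − (4)² = 16 > 0 and H[1,1] = 8 > 0, so H is positive definite.
Therefore the origin is a local minimum.

local minimum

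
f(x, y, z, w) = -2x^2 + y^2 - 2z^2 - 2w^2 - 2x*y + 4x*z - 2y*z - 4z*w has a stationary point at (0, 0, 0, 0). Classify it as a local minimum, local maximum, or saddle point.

The Hessian at the origin is H = [[-4, -2, 4, 0], [-2, 2, -2, 0], [4, -2, -4, -4], [0, 0, -4, -4]].
Row-reducing H symmetrically gives the diagonal entries -4, 3, -16/3, -1.
That gives 1 positive, 3 negative pivots.
H is indefinite, so the origin is a saddle point.

saddle point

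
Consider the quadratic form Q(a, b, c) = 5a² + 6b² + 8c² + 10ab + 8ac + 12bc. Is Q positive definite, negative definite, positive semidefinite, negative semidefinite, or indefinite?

The associated matrix is A = [[5, 5, 4], [5, 6, 6], [4, 6, 8]].
Applying the same elementary operations to the rows and columns of A produces a congruent diagonal matrix with entries 5, 1, 4/5.
Counting signs: 3 positive.
Hence Q is positive definite.

positive definite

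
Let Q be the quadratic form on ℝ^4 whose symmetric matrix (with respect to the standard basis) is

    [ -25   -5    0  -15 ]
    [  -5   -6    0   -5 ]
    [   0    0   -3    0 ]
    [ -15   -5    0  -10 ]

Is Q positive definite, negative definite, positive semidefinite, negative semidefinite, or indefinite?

An LDLᵀ factorisation of A has diagonal entries -25, -5, -3, -1/5.
So there are 4 negative pivots.
Hence Q is negative definite.

negative definite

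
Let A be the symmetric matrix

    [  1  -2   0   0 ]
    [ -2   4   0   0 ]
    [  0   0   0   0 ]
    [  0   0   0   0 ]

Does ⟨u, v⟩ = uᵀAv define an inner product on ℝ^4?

Symmetric row and column elimination reduces A to a congruent diagonal form with pivots 1, 0, 0, 0.
That gives 1 positive, 3 zero pivots.
Hence Q is positive semidefinite.
⟨·,·⟩ is an inner product exactly when A is positive definite.

no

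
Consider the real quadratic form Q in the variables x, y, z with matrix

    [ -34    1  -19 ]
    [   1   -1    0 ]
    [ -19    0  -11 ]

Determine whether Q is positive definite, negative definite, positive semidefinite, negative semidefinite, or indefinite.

negative definite

Symmetric row and column elimination reduces A to a congruent diagonal form with pivots -34, -33/34, -2/33.
Counting signs: 3 negative.
Hence Q is negative definite.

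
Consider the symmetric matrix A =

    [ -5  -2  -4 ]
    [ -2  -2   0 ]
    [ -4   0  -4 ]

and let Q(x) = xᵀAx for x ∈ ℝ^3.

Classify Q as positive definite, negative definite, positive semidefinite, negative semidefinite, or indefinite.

indefinite

Symmetric row and column elimination reduces A to a congruent diagonal form with pivots -5, -6/5, 4/3.
Counting signs: 1 positive, 2 negative.
Hence Q is indefinite.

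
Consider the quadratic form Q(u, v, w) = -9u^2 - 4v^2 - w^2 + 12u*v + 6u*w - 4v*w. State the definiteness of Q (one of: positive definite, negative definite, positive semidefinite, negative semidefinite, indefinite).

negative semidefinite

The symmetric matrix is A = [[-9, 6, 3], [6, -4, -2], [3, -2, -1]].
Symmetric row and column elimination reduces A to a congruent diagonal form with pivots -9, 0, 0.
Counting signs: 1 negative, 2 zero.
Hence Q is negative semidefinite.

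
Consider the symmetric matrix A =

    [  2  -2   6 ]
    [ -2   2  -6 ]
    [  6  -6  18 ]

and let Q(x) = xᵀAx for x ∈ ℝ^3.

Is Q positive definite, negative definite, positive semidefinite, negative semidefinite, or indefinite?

Congruent diagonalization of A (simultaneous row and column reduction) yields pivots 2, 0, 0.
Counting signs: 1 positive, 2 zero.
Hence Q is positive semidefinite.

positive semidefinite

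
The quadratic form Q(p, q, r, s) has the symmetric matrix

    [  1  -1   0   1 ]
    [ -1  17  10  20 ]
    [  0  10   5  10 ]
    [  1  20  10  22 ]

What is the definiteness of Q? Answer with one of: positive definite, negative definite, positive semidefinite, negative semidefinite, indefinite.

indefinite

An LDLᵀ factorisation of A has diagonal entries 1, 16, -5/4, 5/4.
That gives 3 positive, 1 negative pivots.
Hence Q is indefinite.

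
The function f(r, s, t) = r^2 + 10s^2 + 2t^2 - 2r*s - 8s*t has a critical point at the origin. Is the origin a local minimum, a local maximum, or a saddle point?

local minimum

The Hessian at the origin is H = [[2, -2, 0], [-2, 20, -8], [0, -8, 4]].
Row-reducing H symmetrically gives the diagonal entries 2, 18, 4/9.
So there are 3 positive pivots.
H is positive definite, so the origin is a strict local minimum.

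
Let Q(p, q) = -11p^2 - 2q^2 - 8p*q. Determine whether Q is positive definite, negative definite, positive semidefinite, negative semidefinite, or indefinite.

The symmetric matrix of Q is [[-11, -4], [-4, -2]].
For the 2×2 matrix [[-11, -4], [-4, -2]]: det = -11·-2 − (-4)² = 6, trace = -13.
det > 0 so both eigenvalues share the sign of the trace; trace = -13 < 0 ⇒ both negative.

negative definite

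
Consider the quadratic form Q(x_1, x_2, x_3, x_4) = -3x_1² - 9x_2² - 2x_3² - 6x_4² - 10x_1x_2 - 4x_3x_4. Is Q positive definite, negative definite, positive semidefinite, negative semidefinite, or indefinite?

negative definite

The associated matrix is A = [[-3, -5, 0, 0], [-5, -9, 0, 0], [0, 0, -2, -2], [0, 0, -2, -6]].
Row-reducing A symmetrically gives the diagonal entries -3, -2/3, -2, -4.
That gives 4 negative pivots.
Hence Q is negative definite.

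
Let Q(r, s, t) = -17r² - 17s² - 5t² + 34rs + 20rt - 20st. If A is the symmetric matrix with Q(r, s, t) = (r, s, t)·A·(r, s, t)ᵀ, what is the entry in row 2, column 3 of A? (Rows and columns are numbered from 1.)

The coefficient of s·t in Q is -20. For a symmetric A this equals A[2,3] + A[3,2] = 2·A[2,3].
So A[2,3] = -20/2 = -10.

-10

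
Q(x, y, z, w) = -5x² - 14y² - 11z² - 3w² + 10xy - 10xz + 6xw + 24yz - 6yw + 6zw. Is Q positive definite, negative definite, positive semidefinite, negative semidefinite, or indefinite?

The symmetric matrix of Q is A = [[-5, 5, -5, 3], [5, -14, 12, -3], [-5, 12, -11, 3], [3, -3, 3, -3]].
Leading principal minors: Δ_1 = -5, Δ_2 = 45, Δ_3 = -25, Δ_4 = 30.
The signs alternate starting with Δ_1 < 0, so by Sylvester's criterion Q is negative definite.

negative definite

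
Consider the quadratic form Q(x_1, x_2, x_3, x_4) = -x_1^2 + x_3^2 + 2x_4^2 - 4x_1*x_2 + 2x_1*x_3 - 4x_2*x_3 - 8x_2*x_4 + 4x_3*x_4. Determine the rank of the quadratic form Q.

Write A = [[-1, -2, 1, 0], [-2, 0, -2, -4], [1, -2, 1, 2], [0, -4, 2, 2]].
Applying the same elementary operations to the rows and columns of A produces a congruent diagonal matrix with entries -1, 4, -2, 0.
So there are 1 positive, 2 negative, 1 zero pivots.
The rank is the number of nonzero pivots: 3.

3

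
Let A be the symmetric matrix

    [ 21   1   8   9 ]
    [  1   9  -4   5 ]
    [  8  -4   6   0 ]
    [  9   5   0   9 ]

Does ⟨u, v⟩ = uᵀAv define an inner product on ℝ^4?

Applying the same elementary operations to the rows and columns of A produces a congruent diagonal matrix with entries 21, 188/21, 38/47, 20/19.
That gives 4 positive pivots.
Hence Q is positive definite.
⟨·,·⟩ is an inner product exactly when A is positive definite.

yes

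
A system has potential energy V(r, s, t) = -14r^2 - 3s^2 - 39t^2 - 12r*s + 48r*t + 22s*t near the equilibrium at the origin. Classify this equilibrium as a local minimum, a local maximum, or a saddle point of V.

The Hessian at the origin is H = [[-28, -12, 48], [-12, -6, 22], [48, 22, -78]].
Congruent diagonalization of H (simultaneous row and column reduction) yields pivots -28, -6/7, 20/3.
So there are 1 positive, 2 negative pivots.
H is indefinite, so the origin is a saddle point.

saddle point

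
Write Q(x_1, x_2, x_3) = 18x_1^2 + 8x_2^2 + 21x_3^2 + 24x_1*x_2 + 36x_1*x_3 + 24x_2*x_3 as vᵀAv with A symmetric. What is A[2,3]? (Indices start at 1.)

12

The coefficient of x_2·x_3 in Q is 24. For a symmetric A this equals A[2,3] + A[3,2] = 2·A[2,3].
So A[2,3] = 24/2 = 12.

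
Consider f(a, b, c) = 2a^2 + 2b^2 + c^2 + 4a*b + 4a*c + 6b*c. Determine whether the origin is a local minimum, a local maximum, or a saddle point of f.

The Hessian at the origin is H = [[4, 4, 4], [4, 4, 6], [4, 6, 2]].
H is indefinite, so the origin is a saddle point.

saddle point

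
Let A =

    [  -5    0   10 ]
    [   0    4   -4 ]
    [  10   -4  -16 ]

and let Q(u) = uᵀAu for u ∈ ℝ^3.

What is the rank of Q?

Congruent diagonalization of A (simultaneous row and column reduction) yields pivots -5, 4, 0.
Counting signs: 1 positive, 1 negative, 1 zero.
The rank is the number of nonzero pivots: 2.

2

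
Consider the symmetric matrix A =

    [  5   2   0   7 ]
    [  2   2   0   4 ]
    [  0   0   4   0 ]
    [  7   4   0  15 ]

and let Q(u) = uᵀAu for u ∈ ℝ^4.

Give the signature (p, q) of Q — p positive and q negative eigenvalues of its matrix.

Symmetric row and column elimination reduces A to a congruent diagonal form with pivots 5, 6/5, 4, 4.
That gives 4 positive pivots.

(4, 0)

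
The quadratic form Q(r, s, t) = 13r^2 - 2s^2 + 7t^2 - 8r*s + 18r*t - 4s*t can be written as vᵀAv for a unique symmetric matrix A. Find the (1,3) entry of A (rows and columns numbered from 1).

9

The coefficient of r·t in Q is 18. For a symmetric A this equals A[1,3] + A[3,1] = 2·A[1,3].
So A[1,3] = 18/2 = 9.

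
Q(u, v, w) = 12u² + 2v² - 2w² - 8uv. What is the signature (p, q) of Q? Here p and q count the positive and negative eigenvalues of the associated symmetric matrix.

The associated matrix is A = [[12, -4, 0], [-4, 2, 0], [0, 0, -2]].
Applying the same elementary operations to the rows and columns of A produces a congruent diagonal matrix with entries 12, 2/3, -2.
That gives 2 positive, 1 negative pivots.

(2, 1)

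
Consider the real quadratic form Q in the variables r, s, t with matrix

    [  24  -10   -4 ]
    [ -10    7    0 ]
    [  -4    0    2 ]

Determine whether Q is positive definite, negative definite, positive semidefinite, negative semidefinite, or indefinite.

Leading principal minors: Δ_1 = 24, Δ_2 = 68, Δ_3 = 24.
All leading principal minors are positive, so by Sylvester's criterion Q is positive definite.

positive definite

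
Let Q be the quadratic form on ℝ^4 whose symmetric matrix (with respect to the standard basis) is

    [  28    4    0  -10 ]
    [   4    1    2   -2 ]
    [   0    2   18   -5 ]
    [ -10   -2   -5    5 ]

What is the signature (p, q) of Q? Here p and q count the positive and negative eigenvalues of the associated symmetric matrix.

(4, 0)

Applying the same elementary operations to the rows and columns of A produces a congruent diagonal matrix with entries 28, 3/7, 26/3, 1/26.
So there are 4 positive pivots.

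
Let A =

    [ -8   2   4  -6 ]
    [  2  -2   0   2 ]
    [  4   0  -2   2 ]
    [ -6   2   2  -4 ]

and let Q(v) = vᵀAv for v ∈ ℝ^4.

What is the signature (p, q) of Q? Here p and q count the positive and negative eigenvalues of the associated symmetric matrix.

Row-reducing A symmetrically gives the diagonal entries -8, -3/2, 2/3, 0.
So there are 1 positive, 2 negative, 1 zero pivots.

(1, 2)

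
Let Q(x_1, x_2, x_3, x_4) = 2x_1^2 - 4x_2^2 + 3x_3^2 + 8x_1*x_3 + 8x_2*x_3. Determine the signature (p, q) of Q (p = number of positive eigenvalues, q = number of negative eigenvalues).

Write A = [[2, 0, 4, 0], [0, -4, 4, 0], [4, 4, 3, 0], [0, 0, 0, 0]].
Row-reducing A symmetrically gives the diagonal entries 2, -4, -1, 0.
That gives 1 positive, 2 negative, 1 zero pivots.

(1, 2)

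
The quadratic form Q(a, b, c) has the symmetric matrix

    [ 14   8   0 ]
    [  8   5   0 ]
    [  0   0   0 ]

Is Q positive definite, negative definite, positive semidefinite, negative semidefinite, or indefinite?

Congruent diagonalization of A (simultaneous row and column reduction) yields pivots 14, 3/7, 0.
So there are 2 positive, 1 zero pivots.
Hence Q is positive semidefinite.

positive semidefinite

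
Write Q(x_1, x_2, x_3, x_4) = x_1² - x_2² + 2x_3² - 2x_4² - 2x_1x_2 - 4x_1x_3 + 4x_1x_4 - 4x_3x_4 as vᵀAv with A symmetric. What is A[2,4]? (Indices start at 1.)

0

The coefficient of x_2·x_4 in Q is 0. For a symmetric A this equals A[2,4] + A[4,2] = 2·A[2,4].
So A[2,4] = 0/2 = 0.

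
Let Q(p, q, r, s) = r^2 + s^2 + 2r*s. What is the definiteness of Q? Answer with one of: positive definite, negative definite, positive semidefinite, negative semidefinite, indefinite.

The associated matrix is A = [[0, 0, 0, 0], [0, 0, 0, 0], [0, 0, 1, 1], [0, 0, 1, 1]].
Congruent diagonalization of A (simultaneous row and column reduction) yields pivots 0, 0, 1, 0.
That gives 1 positive, 3 zero pivots.
Hence Q is positive semidefinite.

positive semidefinite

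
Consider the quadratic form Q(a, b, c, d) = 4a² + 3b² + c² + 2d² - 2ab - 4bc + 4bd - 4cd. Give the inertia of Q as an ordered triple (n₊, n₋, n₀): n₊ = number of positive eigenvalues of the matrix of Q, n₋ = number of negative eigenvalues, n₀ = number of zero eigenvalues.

Write A = [[4, -1, 0, 0], [-1, 3, -2, 2], [0, -2, 1, -2], [0, 2, -2, 2]].
Congruent diagonalization of A (simultaneous row and column reduction) yields pivots 4, 11/4, -5/11, 6/5.
So there are 3 positive, 1 negative pivots.

(3, 1, 0)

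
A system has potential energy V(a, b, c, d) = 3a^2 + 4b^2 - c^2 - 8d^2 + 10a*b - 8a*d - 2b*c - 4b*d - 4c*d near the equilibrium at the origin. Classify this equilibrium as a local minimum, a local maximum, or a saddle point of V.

saddle point

The Hessian at the origin is H = [[6, 10, 0, -8], [10, 8, -2, -4], [0, -2, -2, -4], [-8, -4, -4, -16]].
Applying the same elementary operations to the rows and columns of H produces a congruent diagonal matrix with entries 6, -26/3, -20/13, 8.
That gives 2 positive, 2 negative pivots.
H is indefinite, so the origin is a saddle point.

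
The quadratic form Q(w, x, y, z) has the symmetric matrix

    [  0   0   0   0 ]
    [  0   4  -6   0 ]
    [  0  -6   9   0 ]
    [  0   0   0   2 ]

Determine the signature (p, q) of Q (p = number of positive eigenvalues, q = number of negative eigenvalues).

Symmetric row and column elimination reduces A to a congruent diagonal form with pivots 0, 4, 0, 2.
Counting signs: 2 positive, 2 zero.

(2, 0)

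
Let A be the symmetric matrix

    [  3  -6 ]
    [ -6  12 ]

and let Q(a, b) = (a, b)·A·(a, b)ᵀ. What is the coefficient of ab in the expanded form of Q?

-12

The coefficient of ab is A[1,2] + A[2,1] = 2·(-6) = -12.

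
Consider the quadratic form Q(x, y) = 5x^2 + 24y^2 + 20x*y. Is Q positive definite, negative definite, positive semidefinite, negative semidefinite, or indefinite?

positive definite

The symmetric matrix of Q is A = [[5, 10], [10, 24]].
Leading principal minors: Δ_1 = 5, Δ_2 = 20.
All leading principal minors are positive, so by Sylvester's criterion Q is positive definite.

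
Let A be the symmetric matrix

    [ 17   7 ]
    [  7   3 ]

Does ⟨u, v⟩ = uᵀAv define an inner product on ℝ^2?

yes

Congruent diagonalization of A (simultaneous row and column reduction) yields pivots 17, 2/17.
That gives 2 positive pivots.
Hence Q is positive definite.
⟨·,·⟩ is an inner product exactly when A is positive definite.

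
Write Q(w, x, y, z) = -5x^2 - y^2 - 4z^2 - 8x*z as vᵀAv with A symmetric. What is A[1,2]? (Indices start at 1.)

The coefficient of w·x in Q is 0. For a symmetric A this equals A[1,2] + A[2,1] = 2·A[1,2].
So A[1,2] = 0/2 = 0.

0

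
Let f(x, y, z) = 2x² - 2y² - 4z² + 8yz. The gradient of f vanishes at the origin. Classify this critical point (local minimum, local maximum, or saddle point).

The Hessian at the origin is H = [[4, 0, 0], [0, -4, 8], [0, 8, -8]].
Applying the same elementary operations to the rows and columns of H produces a congruent diagonal matrix with entries 4, -4, 8.
So there are 2 positive, 1 negative pivots.
H is indefinite, so the origin is a saddle point.

saddle point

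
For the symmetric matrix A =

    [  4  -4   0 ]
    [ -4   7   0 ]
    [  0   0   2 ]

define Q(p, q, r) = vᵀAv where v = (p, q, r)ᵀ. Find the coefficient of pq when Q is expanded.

The coefficient of pq is A[1,2] + A[2,1] = 2·(-4) = -8.

-8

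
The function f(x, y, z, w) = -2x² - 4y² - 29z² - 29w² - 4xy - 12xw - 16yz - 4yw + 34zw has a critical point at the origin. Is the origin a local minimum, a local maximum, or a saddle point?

The Hessian at the origin is H = [[-4, -4, 0, -12], [-4, -8, -16, -4], [0, -16, -58, 34], [-12, -4, 34, -58]].
Congruent diagonalization of H (simultaneous row and column reduction) yields pivots -4, -4, 6, -20/3.
That gives 1 positive, 3 negative pivots.
H is indefinite, so the origin is a saddle point.

saddle point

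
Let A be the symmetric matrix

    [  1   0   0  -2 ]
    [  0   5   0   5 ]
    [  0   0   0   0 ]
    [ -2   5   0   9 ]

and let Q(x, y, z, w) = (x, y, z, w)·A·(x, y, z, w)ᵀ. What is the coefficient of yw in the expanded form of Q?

10

The coefficient of yw is A[2,4] + A[4,2] = 2·5 = 10.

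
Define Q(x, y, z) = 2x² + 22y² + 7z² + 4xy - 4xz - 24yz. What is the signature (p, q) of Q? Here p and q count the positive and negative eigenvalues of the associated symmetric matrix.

(2, 0)

Write A = [[2, 2, -2], [2, 22, -12], [-2, -12, 7]].
Congruent diagonalization of A (simultaneous row and column reduction) yields pivots 2, 20, 0.
So there are 2 positive, 1 zero pivots.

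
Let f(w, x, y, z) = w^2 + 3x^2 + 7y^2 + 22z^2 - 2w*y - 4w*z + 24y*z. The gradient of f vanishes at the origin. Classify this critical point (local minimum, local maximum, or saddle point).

local minimum

The Hessian at the origin is H = [[2, 0, -2, -4], [0, 6, 0, 0], [-2, 0, 14, 24], [-4, 0, 24, 44]].
An LDLᵀ factorisation of H has diagonal entries 2, 6, 12, 8/3.
So there are 4 positive pivots.
H is positive definite, so the origin is a strict local minimum.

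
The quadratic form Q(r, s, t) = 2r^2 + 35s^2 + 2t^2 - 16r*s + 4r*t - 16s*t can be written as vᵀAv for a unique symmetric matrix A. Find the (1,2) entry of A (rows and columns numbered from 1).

The coefficient of r·s in Q is -16. For a symmetric A this equals A[1,2] + A[2,1] = 2·A[1,2].
So A[1,2] = -16/2 = -8.

-8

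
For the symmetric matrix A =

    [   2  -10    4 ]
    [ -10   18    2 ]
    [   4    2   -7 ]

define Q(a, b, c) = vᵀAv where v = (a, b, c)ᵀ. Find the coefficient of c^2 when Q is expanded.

The coefficient of c^2 is the diagonal entry A[3,3] = -7.

-7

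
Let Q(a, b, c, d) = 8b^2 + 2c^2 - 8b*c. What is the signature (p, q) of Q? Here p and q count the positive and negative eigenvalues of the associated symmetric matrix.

Write A = [[0, 0, 0, 0], [0, 8, -4, 0], [0, -4, 2, 0], [0, 0, 0, 0]].
Symmetric row and column elimination reduces A to a congruent diagonal form with pivots 0, 8, 0, 0.
That gives 1 positive, 3 zero pivots.

(1, 0)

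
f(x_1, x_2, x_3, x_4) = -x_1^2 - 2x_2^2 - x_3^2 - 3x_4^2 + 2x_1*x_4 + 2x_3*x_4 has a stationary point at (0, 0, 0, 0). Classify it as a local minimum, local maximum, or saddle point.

local maximum

The Hessian at the origin is H = [[-2, 0, 0, 2], [0, -4, 0, 0], [0, 0, -2, 2], [2, 0, 2, -6]].
Symmetric row and column elimination reduces H to a congruent diagonal form with pivots -2, -4, -2, -2.
That gives 4 negative pivots.
H is negative definite, so the origin is a strict local maximum.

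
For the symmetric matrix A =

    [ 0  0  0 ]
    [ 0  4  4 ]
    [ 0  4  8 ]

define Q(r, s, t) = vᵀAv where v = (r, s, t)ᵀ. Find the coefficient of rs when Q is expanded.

0

The coefficient of rs is A[1,2] + A[2,1] = 2·0 = 0.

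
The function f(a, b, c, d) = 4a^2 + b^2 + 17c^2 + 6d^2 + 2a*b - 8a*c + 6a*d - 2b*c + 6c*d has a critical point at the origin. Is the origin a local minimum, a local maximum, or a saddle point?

local minimum

The Hessian at the origin is H = [[8, 2, -8, 6], [2, 2, -2, 0], [-8, -2, 34, 6], [6, 0, 6, 12]].
An LDLᵀ factorisation of H has diagonal entries 8, 3/2, 26, 6/13.
So there are 4 positive pivots.
H is positive definite, so the origin is a strict local minimum.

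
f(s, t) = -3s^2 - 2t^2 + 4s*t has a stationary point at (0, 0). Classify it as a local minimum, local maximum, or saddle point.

The Hessian at the origin is H = [[-6, 4], [4, -4]].
det H = -6·-4 − (4)² = 8 > 0 and H[1,1] = -6 < 0, so H is negative definite.
Therefore the origin is a local maximum.

local maximum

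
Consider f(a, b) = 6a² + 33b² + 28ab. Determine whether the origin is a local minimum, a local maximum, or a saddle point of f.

local minimum

The Hessian at the origin is H = [[12, 28], [28, 66]].
det H = 12·66 − (28)² = 8 > 0 and H[1,1] = 12 > 0, so H is positive definite.
Therefore the origin is a local minimum.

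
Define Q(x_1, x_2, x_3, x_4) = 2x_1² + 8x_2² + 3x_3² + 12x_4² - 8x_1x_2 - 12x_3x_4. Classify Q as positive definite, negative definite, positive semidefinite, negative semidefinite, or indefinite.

The associated matrix is A = [[2, -4, 0, 0], [-4, 8, 0, 0], [0, 0, 3, -6], [0, 0, -6, 12]].
Congruent diagonalization of A (simultaneous row and column reduction) yields pivots 2, 0, 3, 0.
Counting signs: 2 positive, 2 zero.
Hence Q is positive semidefinite.

positive semidefinite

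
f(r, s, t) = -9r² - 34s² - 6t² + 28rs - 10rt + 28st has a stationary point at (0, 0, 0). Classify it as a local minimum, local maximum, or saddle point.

local maximum

The Hessian at the origin is H = [[-18, 28, -10], [28, -68, 28], [-10, 28, -12]].
Row-reducing H symmetrically gives the diagonal entries -18, -220/9, -6/55.
So there are 3 negative pivots.
H is negative definite, so the origin is a strict local maximum.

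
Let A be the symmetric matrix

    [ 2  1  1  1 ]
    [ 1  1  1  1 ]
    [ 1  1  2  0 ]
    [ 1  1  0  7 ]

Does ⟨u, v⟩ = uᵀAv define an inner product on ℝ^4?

Congruent diagonalization of A (simultaneous row and column reduction) yields pivots 2, 1/2, 1, 5.
That gives 4 positive pivots.
Hence Q is positive definite.
⟨·,·⟩ is an inner product exactly when A is positive definite.

yes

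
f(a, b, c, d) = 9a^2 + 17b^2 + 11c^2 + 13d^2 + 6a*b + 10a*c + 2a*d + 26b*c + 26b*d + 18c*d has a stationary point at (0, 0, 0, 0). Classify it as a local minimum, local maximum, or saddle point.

local minimum

The Hessian at the origin is H = [[18, 6, 10, 2], [6, 34, 26, 26], [10, 26, 22, 18], [2, 26, 18, 26]].
Congruent diagonalization of H (simultaneous row and column reduction) yields pivots 18, 32, 7/18, 20/7.
That gives 4 positive pivots.
H is positive definite, so the origin is a strict local minimum.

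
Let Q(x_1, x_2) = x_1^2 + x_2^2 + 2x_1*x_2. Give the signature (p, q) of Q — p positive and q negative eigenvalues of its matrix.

(1, 0)

The associated matrix is A = [[1, 1], [1, 1]].
Symmetric row and column elimination reduces A to a congruent diagonal form with pivots 1, 0.
That gives 1 positive, 1 zero pivots.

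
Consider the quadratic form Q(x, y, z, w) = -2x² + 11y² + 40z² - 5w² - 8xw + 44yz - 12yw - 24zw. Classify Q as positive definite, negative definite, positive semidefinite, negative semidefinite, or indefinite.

indefinite

The symmetric matrix is A = [[-2, 0, 0, -4], [0, 11, 22, -6], [0, 22, 40, -12], [-4, -6, -12, -5]].
Row-reducing A symmetrically gives the diagonal entries -2, 11, -4, -3/11.
Counting signs: 1 positive, 3 negative.
Hence Q is indefinite.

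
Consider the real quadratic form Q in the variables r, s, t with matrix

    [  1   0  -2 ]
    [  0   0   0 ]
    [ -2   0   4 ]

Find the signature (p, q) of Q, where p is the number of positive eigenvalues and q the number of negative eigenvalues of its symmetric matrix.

(1, 0)

Congruent diagonalization of A (simultaneous row and column reduction) yields pivots 1, 0, 0.
Counting signs: 1 positive, 2 zero.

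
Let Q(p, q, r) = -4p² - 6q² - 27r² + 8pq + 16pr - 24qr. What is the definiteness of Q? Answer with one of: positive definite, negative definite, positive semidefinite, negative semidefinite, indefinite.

negative definite

Write A = [[-4, 4, 8], [4, -6, -12], [8, -12, -27]].
An LDLᵀ factorisation of A has diagonal entries -4, -2, -3.
So there are 3 negative pivots.
Hence Q is negative definite.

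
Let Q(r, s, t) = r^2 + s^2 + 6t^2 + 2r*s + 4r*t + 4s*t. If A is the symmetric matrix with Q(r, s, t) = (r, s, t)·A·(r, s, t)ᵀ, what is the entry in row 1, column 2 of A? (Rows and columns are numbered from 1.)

1

The coefficient of r·s in Q is 2. For a symmetric A this equals A[1,2] + A[2,1] = 2·A[1,2].
So A[1,2] = 2/2 = 1.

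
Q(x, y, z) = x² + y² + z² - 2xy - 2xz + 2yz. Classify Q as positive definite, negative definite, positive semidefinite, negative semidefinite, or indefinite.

positive semidefinite

Write A = [[1, -1, -1], [-1, 1, 1], [-1, 1, 1]].
Row-reducing A symmetrically gives the diagonal entries 1, 0, 0.
That gives 1 positive, 2 zero pivots.
Hence Q is positive semidefinite.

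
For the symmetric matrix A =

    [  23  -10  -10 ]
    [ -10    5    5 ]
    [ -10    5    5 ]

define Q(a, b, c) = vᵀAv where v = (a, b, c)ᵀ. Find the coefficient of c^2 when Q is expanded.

5

The coefficient of c^2 is the diagonal entry A[3,3] = 5.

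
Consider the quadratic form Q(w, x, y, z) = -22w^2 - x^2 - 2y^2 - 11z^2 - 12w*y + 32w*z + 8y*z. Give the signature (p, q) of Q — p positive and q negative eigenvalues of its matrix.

Write A = [[-22, 0, -6, 16], [0, -1, 0, 0], [-6, 0, -2, 4], [16, 0, 4, -11]].
Congruent diagonalization of A (simultaneous row and column reduction) yields pivots -22, -1, -4/11, 1.
That gives 1 positive, 3 negative pivots.

(1, 3)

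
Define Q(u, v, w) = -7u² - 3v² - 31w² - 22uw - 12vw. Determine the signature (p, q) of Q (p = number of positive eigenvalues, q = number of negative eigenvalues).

(0, 3)

The symmetric matrix is A = [[-7, 0, -11], [0, -3, -6], [-11, -6, -31]].
Row-reducing A symmetrically gives the diagonal entries -7, -3, -12/7.
So there are 3 negative pivots.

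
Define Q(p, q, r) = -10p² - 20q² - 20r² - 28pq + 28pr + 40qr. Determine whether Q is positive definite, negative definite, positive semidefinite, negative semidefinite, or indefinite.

The associated matrix is A = [[-10, -14, 14], [-14, -20, 20], [14, 20, -20]].
Symmetric row and column elimination reduces A to a congruent diagonal form with pivots -10, -2/5, 0.
That gives 2 negative, 1 zero pivots.
Hence Q is negative semidefinite.

negative semidefinite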